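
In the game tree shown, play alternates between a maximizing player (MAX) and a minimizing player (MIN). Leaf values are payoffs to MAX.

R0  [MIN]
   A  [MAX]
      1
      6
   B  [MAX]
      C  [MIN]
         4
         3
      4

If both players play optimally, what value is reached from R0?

A (MAX): max(1, 6) = 6
C (MIN): min(4, 3) = 3
B (MAX): max(3, 4) = 4
R0 (MIN): min(6, 4) = 4

4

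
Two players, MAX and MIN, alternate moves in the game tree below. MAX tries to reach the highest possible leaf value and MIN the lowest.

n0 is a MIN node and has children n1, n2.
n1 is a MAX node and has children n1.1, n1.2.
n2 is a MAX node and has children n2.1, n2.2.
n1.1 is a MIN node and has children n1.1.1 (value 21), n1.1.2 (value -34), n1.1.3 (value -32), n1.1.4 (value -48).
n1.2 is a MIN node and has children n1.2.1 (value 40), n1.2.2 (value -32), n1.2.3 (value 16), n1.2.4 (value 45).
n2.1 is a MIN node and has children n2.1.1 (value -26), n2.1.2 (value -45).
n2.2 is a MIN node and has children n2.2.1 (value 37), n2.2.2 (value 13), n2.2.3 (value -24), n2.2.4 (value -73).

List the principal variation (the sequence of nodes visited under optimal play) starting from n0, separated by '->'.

n1.1 (MIN): min(21, -34, -32, -48) = -48
n1.2 (MIN): min(40, -32, 16, 45) = -32
n1 (MAX): max(-48, -32) = -32
n2.1 (MIN): min(-26, -45) = -45
n2.2 (MIN): min(37, 13, -24, -73) = -73
n2 (MAX): max(-45, -73) = -45
n0 (MIN): min(-32, -45) = -45
At n0, MIN picks n2 (lowest: -45).
At n2, MAX picks n2.1 (highest: -45).
At n2.1, MIN picks n2.1.2 (lowest: -45).
Terminal value -45.

n0 -> n2 -> n2.1 -> n2.1.2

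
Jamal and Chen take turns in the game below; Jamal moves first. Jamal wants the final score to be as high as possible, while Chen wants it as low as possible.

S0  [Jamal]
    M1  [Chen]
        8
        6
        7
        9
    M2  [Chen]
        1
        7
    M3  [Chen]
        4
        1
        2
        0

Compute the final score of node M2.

1

M2 (Chen): min(1, 7) = 1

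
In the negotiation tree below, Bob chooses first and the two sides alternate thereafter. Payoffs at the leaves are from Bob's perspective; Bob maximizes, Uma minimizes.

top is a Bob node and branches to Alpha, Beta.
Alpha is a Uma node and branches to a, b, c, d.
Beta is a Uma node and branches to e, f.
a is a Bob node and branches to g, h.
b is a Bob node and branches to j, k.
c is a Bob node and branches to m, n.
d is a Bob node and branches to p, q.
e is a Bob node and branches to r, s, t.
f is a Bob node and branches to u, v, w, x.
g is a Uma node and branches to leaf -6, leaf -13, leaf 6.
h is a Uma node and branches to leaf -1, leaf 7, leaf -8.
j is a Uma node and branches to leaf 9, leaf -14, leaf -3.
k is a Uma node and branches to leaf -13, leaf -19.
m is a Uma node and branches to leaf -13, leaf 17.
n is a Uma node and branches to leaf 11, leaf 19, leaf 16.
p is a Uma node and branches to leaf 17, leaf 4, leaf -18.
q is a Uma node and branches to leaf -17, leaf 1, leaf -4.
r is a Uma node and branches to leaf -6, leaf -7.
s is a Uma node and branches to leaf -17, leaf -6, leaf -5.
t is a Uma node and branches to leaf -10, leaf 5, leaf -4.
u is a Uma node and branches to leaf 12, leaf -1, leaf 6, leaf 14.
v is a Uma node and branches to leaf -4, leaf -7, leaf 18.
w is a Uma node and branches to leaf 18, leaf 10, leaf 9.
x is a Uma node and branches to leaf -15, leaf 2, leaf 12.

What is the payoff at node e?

r (Uma): min(-6, -7) = -7
s (Uma): min(-17, -6, -5) = -17
t (Uma): min(-10, 5, -4) = -10
e (Bob): max(-7, -17, -10) = -7

-7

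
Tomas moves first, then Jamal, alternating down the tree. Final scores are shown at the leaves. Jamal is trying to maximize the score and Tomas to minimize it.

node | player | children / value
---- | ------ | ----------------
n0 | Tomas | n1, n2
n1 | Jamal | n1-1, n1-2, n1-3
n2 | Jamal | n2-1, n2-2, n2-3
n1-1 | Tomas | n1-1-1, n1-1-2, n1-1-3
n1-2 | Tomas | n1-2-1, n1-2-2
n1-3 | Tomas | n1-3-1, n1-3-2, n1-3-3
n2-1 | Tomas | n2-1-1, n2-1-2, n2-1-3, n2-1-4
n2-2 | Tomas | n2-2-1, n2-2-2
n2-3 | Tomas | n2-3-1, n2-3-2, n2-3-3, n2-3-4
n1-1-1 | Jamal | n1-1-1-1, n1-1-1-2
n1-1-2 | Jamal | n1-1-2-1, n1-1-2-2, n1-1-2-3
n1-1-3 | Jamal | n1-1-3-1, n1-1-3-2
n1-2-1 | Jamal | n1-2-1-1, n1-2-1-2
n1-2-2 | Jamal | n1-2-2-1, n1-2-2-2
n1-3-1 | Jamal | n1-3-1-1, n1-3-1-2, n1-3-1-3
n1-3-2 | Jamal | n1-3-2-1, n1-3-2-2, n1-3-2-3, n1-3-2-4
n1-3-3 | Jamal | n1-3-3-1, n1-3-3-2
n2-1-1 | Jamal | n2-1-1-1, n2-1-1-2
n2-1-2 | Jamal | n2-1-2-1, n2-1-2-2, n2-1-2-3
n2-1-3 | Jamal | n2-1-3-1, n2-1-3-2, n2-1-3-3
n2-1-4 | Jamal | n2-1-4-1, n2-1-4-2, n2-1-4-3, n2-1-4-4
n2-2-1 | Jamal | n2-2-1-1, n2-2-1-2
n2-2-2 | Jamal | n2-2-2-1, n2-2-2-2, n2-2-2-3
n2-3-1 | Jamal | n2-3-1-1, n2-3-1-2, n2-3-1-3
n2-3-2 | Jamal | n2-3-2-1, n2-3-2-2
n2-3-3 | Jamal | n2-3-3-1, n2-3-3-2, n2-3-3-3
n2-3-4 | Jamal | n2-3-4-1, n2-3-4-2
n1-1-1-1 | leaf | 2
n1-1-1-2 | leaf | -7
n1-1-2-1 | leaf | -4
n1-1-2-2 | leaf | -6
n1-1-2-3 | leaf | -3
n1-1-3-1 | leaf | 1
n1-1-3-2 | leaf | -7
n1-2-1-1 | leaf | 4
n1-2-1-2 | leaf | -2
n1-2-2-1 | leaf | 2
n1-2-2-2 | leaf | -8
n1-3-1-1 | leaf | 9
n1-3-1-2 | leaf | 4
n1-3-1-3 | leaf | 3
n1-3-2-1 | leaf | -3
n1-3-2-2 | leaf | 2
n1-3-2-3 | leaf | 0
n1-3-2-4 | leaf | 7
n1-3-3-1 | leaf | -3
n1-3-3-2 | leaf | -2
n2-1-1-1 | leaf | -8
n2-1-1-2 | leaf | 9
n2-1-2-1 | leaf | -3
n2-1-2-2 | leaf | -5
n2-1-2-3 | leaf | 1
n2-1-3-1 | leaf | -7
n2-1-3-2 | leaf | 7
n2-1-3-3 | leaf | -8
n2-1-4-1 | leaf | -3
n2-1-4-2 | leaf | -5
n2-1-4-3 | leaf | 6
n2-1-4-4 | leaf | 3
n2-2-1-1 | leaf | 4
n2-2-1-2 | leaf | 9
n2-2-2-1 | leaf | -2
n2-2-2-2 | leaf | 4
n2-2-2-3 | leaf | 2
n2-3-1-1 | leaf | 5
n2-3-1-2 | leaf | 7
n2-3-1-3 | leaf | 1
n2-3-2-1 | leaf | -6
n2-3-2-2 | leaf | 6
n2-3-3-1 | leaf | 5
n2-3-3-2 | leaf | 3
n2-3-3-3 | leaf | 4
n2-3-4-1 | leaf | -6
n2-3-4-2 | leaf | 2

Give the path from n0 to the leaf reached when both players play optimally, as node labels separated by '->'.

n1-1-1 (Jamal): max(2, -7) = 2
n1-1-2 (Jamal): max(-4, -6, -3) = -3
n1-1-3 (Jamal): max(1, -7) = 1
n1-1 (Tomas): min(2, -3, 1) = -3
n1-2-1 (Jamal): max(4, -2) = 4
n1-2-2 (Jamal): max(2, -8) = 2
n1-2 (Tomas): min(4, 2) = 2
n1-3-1 (Jamal): max(9, 4, 3) = 9
n1-3-2 (Jamal): max(-3, 2, 0, 7) = 7
n1-3-3 (Jamal): max(-3, -2) = -2
n1-3 (Tomas): min(9, 7, -2) = -2
n1 (Jamal): max(-3, 2, -2) = 2
n2-1-1 (Jamal): max(-8, 9) = 9
n2-1-2 (Jamal): max(-3, -5, 1) = 1
n2-1-3 (Jamal): max(-7, 7, -8) = 7
n2-1-4 (Jamal): max(-3, -5, 6, 3) = 6
n2-1 (Tomas): min(9, 1, 7, 6) = 1
n2-2-1 (Jamal): max(4, 9) = 9
n2-2-2 (Jamal): max(-2, 4, 2) = 4
n2-2 (Tomas): min(9, 4) = 4
n2-3-1 (Jamal): max(5, 7, 1) = 7
n2-3-2 (Jamal): max(-6, 6) = 6
n2-3-3 (Jamal): max(5, 3, 4) = 5
n2-3-4 (Jamal): max(-6, 2) = 2
n2-3 (Tomas): min(7, 6, 5, 2) = 2
n2 (Jamal): max(1, 4, 2) = 4
n0 (Tomas): min(2, 4) = 2
At n0, Tomas picks n1 (lowest: 2).
At n1, Jamal picks n1-2 (highest: 2).
At n1-2, Tomas picks n1-2-2 (lowest: 2).
At n1-2-2, Jamal picks n1-2-2-1 (highest: 2).
Terminal value 2.

n0 -> n1 -> n1-2 -> n1-2-2 -> n1-2-2-1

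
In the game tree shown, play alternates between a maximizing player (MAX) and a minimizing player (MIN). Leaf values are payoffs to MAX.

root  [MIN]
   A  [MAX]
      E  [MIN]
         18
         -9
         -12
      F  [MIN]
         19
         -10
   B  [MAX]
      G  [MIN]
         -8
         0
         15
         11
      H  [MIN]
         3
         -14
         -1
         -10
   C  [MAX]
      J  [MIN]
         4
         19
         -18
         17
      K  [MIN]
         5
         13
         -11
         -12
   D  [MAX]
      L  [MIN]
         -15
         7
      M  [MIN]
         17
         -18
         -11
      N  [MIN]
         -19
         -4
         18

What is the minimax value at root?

-15

E (MIN): min(18, -9, -12) = -12
F (MIN): min(19, -10) = -10
A (MAX): max(-12, -10) = -10
G (MIN): min(-8, 0, 15, 11) = -8
H (MIN): min(3, -14, -1, -10) = -14
B (MAX): max(-8, -14) = -8
J (MIN): min(4, 19, -18, 17) = -18
K (MIN): min(5, 13, -11, -12) = -12
C (MAX): max(-18, -12) = -12
L (MIN): min(-15, 7) = -15
M (MIN): min(17, -18, -11) = -18
N (MIN): min(-19, -4, 18) = -19
D (MAX): max(-15, -18, -19) = -15
root (MIN): min(-10, -8, -12, -15) = -15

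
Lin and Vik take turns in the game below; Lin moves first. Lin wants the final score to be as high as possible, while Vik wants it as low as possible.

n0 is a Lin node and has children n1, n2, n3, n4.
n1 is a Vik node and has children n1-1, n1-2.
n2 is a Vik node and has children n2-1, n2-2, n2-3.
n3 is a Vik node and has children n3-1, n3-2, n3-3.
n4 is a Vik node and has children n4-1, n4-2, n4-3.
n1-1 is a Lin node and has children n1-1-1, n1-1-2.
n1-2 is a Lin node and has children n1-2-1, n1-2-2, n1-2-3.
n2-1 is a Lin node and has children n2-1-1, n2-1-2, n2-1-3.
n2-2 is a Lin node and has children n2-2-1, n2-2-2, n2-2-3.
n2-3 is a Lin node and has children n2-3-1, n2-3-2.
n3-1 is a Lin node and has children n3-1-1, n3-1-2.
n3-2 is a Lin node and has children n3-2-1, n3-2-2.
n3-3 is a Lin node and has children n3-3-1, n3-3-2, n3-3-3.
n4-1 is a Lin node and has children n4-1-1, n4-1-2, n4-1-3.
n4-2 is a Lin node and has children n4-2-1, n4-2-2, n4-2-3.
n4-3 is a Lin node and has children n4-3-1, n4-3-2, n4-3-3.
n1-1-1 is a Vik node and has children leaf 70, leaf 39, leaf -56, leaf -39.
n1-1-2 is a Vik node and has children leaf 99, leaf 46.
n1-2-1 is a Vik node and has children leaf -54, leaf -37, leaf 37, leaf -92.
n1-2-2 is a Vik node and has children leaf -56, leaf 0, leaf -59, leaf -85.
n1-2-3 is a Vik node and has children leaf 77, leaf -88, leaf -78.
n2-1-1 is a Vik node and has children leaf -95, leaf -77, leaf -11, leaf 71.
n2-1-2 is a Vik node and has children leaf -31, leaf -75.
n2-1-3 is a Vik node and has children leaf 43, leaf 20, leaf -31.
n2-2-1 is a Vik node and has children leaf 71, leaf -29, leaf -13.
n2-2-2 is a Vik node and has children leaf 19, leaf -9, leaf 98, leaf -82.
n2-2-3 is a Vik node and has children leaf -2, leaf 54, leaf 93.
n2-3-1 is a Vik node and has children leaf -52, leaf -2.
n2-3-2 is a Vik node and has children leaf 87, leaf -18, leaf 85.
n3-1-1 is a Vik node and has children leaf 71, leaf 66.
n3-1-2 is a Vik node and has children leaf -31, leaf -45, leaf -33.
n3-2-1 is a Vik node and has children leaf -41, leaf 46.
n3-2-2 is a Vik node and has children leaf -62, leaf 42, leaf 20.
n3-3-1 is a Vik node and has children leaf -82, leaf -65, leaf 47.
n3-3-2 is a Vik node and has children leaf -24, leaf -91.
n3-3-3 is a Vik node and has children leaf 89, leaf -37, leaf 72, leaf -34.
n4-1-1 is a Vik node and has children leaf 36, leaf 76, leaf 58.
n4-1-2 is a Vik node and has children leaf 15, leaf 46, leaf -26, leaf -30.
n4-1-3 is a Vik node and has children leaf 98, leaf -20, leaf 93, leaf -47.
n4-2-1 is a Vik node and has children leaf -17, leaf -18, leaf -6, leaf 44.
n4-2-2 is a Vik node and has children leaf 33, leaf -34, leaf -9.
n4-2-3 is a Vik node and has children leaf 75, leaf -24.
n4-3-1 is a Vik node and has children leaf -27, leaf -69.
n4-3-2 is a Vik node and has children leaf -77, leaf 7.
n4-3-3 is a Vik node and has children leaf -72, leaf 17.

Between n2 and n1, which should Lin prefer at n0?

n2

n2-1-1 (Vik): min(-95, -77, -11, 71) = -95
n2-1-2 (Vik): min(-31, -75) = -75
n2-1-3 (Vik): min(43, 20, -31) = -31
n2-1 (Lin): max(-95, -75, -31) = -31
n2-2-1 (Vik): min(71, -29, -13) = -29
n2-2-2 (Vik): min(19, -9, 98, -82) = -82
n2-2-3 (Vik): min(-2, 54, 93) = -2
n2-2 (Lin): max(-29, -82, -2) = -2
n2-3-1 (Vik): min(-52, -2) = -52
n2-3-2 (Vik): min(87, -18, 85) = -18
n2-3 (Lin): max(-52, -18) = -18
n2 (Vik): min(-31, -2, -18) = -31
n1-1-1 (Vik): min(70, 39, -56, -39) = -56
n1-1-2 (Vik): min(99, 46) = 46
n1-1 (Lin): max(-56, 46) = 46
n1-2-1 (Vik): min(-54, -37, 37, -92) = -92
n1-2-2 (Vik): min(-56, 0, -59, -85) = -85
n1-2-3 (Vik): min(77, -88, -78) = -88
n1-2 (Lin): max(-92, -85, -88) = -85
n1 (Vik): min(46, -85) = -85
Lin prefers the higher value; n2=-31, n1=-85. n2 is better since -31 > -85.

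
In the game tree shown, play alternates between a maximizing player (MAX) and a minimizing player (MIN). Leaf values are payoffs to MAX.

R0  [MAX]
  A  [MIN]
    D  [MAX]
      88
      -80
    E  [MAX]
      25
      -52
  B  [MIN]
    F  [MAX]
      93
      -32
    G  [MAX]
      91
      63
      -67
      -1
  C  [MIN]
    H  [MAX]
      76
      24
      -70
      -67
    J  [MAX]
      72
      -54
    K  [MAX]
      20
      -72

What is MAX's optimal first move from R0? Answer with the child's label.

D (MAX): max(88, -80) = 88
E (MAX): max(25, -52) = 25
A (MIN): min(88, 25) = 25
F (MAX): max(93, -32) = 93
G (MAX): max(91, 63, -67, -1) = 91
B (MIN): min(93, 91) = 91
H (MAX): max(76, 24, -70, -67) = 76
J (MAX): max(72, -54) = 72
K (MAX): max(20, -72) = 20
C (MIN): min(76, 72, 20) = 20
R0 (MAX): max(25, 91, 20) = 91
MAX at R0 wants the highest of {A=25, B=91, C=20}, so chooses B.

B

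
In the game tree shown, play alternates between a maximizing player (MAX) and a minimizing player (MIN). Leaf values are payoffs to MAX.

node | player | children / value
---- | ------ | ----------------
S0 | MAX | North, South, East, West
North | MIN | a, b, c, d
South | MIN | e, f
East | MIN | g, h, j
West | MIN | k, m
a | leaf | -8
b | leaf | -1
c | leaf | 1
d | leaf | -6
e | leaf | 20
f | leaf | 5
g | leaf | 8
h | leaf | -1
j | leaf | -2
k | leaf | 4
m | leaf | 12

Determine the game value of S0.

North (MIN): min(-8, -1, 1, -6) = -8
South (MIN): min(20, 5) = 5
East (MIN): min(8, -1, -2) = -2
West (MIN): min(4, 12) = 4
S0 (MAX): max(-8, 5, -2, 4) = 5

5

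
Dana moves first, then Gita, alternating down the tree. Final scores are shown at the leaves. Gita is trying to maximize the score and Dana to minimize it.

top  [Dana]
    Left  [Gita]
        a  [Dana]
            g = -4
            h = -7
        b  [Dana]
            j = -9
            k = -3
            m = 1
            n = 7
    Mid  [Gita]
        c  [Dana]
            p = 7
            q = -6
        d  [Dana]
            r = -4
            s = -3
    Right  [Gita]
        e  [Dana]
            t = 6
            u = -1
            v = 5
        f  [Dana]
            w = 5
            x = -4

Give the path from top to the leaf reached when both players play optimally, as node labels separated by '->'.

top -> Left -> a -> h

a (Dana): min(-4, -7) = -7
b (Dana): min(-9, -3, 1, 7) = -9
Left (Gita): max(-7, -9) = -7
c (Dana): min(7, -6) = -6
d (Dana): min(-4, -3) = -4
Mid (Gita): max(-6, -4) = -4
e (Dana): min(6, -1, 5) = -1
f (Dana): min(5, -4) = -4
Right (Gita): max(-1, -4) = -1
top (Dana): min(-7, -4, -1) = -7
At top, Dana picks Left (lowest: -7).
At Left, Gita picks a (highest: -7).
At a, Dana picks h (lowest: -7).
Terminal value -7.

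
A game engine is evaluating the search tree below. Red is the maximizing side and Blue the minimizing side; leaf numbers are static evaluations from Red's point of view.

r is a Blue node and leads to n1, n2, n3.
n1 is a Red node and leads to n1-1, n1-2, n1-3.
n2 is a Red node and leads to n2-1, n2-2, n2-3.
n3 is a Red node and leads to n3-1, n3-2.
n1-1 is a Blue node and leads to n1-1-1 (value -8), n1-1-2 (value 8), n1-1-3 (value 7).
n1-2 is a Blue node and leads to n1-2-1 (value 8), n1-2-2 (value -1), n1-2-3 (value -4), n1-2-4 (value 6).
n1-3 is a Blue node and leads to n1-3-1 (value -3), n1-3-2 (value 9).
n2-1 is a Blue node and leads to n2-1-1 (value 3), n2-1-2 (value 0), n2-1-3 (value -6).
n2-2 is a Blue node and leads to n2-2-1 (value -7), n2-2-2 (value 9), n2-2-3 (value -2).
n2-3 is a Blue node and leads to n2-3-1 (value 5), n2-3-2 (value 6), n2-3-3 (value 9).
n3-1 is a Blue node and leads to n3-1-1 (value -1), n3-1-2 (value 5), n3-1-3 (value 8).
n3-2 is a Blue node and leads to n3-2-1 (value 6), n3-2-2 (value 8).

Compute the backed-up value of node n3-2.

n3-2 (Blue): min(6, 8) = 6

6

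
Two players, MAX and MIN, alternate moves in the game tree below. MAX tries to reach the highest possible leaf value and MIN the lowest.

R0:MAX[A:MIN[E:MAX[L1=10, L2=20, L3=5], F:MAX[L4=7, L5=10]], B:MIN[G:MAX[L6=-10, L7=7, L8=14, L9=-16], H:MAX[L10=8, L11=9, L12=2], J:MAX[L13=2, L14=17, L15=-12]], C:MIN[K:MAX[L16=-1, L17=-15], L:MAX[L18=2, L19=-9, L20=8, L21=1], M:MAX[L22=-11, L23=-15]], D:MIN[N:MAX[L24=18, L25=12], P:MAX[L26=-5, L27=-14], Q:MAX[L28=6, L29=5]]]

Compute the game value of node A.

10

E (MAX): max(10, 20, 5) = 20
F (MAX): max(7, 10) = 10
A (MIN): min(20, 10) = 10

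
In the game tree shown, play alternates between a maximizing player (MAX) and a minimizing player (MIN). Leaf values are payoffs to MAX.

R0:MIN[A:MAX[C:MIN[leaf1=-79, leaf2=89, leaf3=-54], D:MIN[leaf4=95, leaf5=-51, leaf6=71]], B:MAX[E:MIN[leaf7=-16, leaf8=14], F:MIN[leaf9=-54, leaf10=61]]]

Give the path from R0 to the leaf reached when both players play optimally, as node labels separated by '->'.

R0 -> A -> D -> leaf5

C (MIN): min(-79, 89, -54) = -79
D (MIN): min(95, -51, 71) = -51
A (MAX): max(-79, -51) = -51
E (MIN): min(-16, 14) = -16
F (MIN): min(-54, 61) = -54
B (MAX): max(-16, -54) = -16
R0 (MIN): min(-51, -16) = -51
At R0, MIN picks A (lowest: -51).
At A, MAX picks D (highest: -51).
At D, MIN picks leaf5 (lowest: -51).
Terminal value -51.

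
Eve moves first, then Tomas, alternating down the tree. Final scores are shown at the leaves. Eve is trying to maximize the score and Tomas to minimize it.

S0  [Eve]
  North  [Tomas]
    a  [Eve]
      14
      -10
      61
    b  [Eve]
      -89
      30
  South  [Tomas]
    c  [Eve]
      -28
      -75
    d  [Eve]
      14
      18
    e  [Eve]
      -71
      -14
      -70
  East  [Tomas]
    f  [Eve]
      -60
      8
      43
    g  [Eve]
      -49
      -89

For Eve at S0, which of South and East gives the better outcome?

c (Eve): max(-28, -75) = -28
d (Eve): max(14, 18) = 18
e (Eve): max(-71, -14, -70) = -14
South (Tomas): min(-28, 18, -14) = -28
f (Eve): max(-60, 8, 43) = 43
g (Eve): max(-49, -89) = -49
East (Tomas): min(43, -49) = -49
Eve prefers the higher value; South=-28, East=-49. South is better since -28 > -49.

South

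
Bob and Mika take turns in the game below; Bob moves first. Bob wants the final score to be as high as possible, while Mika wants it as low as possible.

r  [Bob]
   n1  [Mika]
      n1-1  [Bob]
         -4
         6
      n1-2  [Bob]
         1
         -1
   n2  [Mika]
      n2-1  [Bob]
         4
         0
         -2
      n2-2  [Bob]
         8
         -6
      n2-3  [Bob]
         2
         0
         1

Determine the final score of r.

2

n1-1 (Bob): max(-4, 6) = 6
n1-2 (Bob): max(1, -1) = 1
n1 (Mika): min(6, 1) = 1
n2-1 (Bob): max(4, 0, -2) = 4
n2-2 (Bob): max(8, -6) = 8
n2-3 (Bob): max(2, 0, 1) = 2
n2 (Mika): min(4, 8, 2) = 2
r (Bob): max(1, 2) = 2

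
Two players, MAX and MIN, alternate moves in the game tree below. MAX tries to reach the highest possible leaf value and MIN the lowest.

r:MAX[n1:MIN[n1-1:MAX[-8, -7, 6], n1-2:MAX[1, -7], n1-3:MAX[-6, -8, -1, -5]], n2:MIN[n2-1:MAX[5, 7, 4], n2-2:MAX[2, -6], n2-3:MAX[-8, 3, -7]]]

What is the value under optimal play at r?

2

n1-1 (MAX): max(-8, -7, 6) = 6
n1-2 (MAX): max(1, -7) = 1
n1-3 (MAX): max(-6, -8, -1, -5) = -1
n1 (MIN): min(6, 1, -1) = -1
n2-1 (MAX): max(5, 7, 4) = 7
n2-2 (MAX): max(2, -6) = 2
n2-3 (MAX): max(-8, 3, -7) = 3
n2 (MIN): min(7, 2, 3) = 2
r (MAX): max(-1, 2) = 2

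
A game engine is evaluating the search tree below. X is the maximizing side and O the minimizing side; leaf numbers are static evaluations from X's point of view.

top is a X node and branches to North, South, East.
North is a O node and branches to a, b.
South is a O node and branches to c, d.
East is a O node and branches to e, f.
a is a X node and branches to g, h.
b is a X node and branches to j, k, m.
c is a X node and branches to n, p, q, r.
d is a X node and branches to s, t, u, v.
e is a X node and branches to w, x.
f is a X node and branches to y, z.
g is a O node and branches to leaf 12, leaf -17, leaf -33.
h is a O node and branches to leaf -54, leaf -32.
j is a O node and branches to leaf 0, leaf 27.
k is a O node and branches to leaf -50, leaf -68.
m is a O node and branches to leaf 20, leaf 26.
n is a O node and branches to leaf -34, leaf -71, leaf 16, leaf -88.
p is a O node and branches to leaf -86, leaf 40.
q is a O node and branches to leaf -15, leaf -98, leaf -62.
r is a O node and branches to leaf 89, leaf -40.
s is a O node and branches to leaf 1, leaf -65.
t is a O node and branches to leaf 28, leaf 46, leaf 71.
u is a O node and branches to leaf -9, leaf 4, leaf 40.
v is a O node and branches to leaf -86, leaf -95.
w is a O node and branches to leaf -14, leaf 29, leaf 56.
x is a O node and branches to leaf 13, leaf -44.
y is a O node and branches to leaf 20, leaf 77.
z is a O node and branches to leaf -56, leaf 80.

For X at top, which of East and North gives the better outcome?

East

w (O): min(-14, 29, 56) = -14
x (O): min(13, -44) = -44
e (X): max(-14, -44) = -14
y (O): min(20, 77) = 20
z (O): min(-56, 80) = -56
f (X): max(20, -56) = 20
East (O): min(-14, 20) = -14
g (O): min(12, -17, -33) = -33
h (O): min(-54, -32) = -54
a (X): max(-33, -54) = -33
j (O): min(0, 27) = 0
k (O): min(-50, -68) = -68
m (O): min(20, 26) = 20
b (X): max(0, -68, 20) = 20
North (O): min(-33, 20) = -33
X prefers the higher value; East=-14, North=-33. East is better since -14 > -33.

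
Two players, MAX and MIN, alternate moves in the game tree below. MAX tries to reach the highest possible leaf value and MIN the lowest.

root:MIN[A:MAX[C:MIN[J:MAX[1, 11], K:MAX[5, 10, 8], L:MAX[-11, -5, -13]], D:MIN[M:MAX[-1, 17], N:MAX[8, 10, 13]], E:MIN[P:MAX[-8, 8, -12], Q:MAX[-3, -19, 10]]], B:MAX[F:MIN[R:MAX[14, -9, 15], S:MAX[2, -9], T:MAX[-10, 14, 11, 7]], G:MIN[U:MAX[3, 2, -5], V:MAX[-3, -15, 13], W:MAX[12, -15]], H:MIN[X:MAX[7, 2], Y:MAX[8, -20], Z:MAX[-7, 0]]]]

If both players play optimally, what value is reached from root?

J (MAX): max(1, 11) = 11
K (MAX): max(5, 10, 8) = 10
L (MAX): max(-11, -5, -13) = -5
C (MIN): min(11, 10, -5) = -5
M (MAX): max(-1, 17) = 17
N (MAX): max(8, 10, 13) = 13
D (MIN): min(17, 13) = 13
P (MAX): max(-8, 8, -12) = 8
Q (MAX): max(-3, -19, 10) = 10
E (MIN): min(8, 10) = 8
A (MAX): max(-5, 13, 8) = 13
R (MAX): max(14, -9, 15) = 15
S (MAX): max(2, -9) = 2
T (MAX): max(-10, 14, 11, 7) = 14
F (MIN): min(15, 2, 14) = 2
U (MAX): max(3, 2, -5) = 3
V (MAX): max(-3, -15, 13) = 13
W (MAX): max(12, -15) = 12
G (MIN): min(3, 13, 12) = 3
X (MAX): max(7, 2) = 7
Y (MAX): max(8, -20) = 8
Z (MAX): max(-7, 0) = 0
H (MIN): min(7, 8, 0) = 0
B (MAX): max(2, 3, 0) = 3
root (MIN): min(13, 3) = 3

3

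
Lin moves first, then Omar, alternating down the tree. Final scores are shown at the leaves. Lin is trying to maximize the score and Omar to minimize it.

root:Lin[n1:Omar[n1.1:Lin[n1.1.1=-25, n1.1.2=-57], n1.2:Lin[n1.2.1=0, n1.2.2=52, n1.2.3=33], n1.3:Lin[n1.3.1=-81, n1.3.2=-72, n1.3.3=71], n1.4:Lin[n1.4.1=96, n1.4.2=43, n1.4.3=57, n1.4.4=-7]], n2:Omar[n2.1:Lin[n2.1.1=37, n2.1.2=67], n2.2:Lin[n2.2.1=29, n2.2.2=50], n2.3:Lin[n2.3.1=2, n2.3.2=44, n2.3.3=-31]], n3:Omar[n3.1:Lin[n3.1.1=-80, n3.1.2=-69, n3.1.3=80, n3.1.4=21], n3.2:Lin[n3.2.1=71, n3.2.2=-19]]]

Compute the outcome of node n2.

44

n2.1 (Lin): max(37, 67) = 67
n2.2 (Lin): max(29, 50) = 50
n2.3 (Lin): max(2, 44, -31) = 44
n2 (Omar): min(67, 50, 44) = 44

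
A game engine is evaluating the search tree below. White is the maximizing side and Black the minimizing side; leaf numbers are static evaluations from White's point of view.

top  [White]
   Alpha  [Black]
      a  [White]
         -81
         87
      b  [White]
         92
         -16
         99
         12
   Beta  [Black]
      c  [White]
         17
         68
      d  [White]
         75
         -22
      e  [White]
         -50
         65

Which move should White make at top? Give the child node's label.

a (White): max(-81, 87) = 87
b (White): max(92, -16, 99, 12) = 99
Alpha (Black): min(87, 99) = 87
c (White): max(17, 68) = 68
d (White): max(75, -22) = 75
e (White): max(-50, 65) = 65
Beta (Black): min(68, 75, 65) = 65
top (White): max(87, 65) = 87
White at top wants the highest of {Alpha=87, Beta=65}, so chooses Alpha.

Alpha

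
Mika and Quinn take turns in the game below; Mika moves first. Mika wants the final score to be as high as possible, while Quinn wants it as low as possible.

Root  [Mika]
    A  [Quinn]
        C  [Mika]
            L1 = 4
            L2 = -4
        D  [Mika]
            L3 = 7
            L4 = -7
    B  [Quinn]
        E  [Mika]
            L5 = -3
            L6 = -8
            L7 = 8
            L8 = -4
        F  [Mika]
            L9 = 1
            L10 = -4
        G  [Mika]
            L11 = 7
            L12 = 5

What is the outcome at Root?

C (Mika): max(4, -4) = 4
D (Mika): max(7, -7) = 7
A (Quinn): min(4, 7) = 4
E (Mika): max(-3, -8, 8, -4) = 8
F (Mika): max(1, -4) = 1
G (Mika): max(7, 5) = 7
B (Quinn): min(8, 1, 7) = 1
Root (Mika): max(4, 1) = 4

4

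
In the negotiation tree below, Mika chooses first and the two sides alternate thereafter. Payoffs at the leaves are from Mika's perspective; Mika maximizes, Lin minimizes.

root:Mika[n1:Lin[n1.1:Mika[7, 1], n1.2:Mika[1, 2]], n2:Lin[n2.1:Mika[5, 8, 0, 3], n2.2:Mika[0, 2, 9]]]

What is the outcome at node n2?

8

n2.1 (Mika): max(5, 8, 0, 3) = 8
n2.2 (Mika): max(0, 2, 9) = 9
n2 (Lin): min(8, 9) = 8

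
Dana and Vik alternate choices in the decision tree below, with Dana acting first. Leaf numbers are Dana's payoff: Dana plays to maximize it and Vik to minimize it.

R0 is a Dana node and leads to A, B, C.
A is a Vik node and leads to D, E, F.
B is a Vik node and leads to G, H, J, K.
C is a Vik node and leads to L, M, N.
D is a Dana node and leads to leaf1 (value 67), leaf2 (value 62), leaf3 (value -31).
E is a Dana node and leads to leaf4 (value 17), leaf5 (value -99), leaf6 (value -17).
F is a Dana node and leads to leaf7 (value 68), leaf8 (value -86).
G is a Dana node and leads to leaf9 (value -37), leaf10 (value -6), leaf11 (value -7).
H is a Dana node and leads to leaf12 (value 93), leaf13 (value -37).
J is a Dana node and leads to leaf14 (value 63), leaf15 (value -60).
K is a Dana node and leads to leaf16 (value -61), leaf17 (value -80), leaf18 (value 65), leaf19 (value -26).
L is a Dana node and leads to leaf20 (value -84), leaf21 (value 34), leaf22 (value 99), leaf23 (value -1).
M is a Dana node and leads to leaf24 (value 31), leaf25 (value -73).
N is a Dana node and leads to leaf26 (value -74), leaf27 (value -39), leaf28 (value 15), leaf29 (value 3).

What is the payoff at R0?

D (Dana): max(67, 62, -31) = 67
E (Dana): max(17, -99, -17) = 17
F (Dana): max(68, -86) = 68
A (Vik): min(67, 17, 68) = 17
G (Dana): max(-37, -6, -7) = -6
H (Dana): max(93, -37) = 93
J (Dana): max(63, -60) = 63
K (Dana): max(-61, -80, 65, -26) = 65
B (Vik): min(-6, 93, 63, 65) = -6
L (Dana): max(-84, 34, 99, -1) = 99
M (Dana): max(31, -73) = 31
N (Dana): max(-74, -39, 15, 3) = 15
C (Vik): min(99, 31, 15) = 15
R0 (Dana): max(17, -6, 15) = 17

17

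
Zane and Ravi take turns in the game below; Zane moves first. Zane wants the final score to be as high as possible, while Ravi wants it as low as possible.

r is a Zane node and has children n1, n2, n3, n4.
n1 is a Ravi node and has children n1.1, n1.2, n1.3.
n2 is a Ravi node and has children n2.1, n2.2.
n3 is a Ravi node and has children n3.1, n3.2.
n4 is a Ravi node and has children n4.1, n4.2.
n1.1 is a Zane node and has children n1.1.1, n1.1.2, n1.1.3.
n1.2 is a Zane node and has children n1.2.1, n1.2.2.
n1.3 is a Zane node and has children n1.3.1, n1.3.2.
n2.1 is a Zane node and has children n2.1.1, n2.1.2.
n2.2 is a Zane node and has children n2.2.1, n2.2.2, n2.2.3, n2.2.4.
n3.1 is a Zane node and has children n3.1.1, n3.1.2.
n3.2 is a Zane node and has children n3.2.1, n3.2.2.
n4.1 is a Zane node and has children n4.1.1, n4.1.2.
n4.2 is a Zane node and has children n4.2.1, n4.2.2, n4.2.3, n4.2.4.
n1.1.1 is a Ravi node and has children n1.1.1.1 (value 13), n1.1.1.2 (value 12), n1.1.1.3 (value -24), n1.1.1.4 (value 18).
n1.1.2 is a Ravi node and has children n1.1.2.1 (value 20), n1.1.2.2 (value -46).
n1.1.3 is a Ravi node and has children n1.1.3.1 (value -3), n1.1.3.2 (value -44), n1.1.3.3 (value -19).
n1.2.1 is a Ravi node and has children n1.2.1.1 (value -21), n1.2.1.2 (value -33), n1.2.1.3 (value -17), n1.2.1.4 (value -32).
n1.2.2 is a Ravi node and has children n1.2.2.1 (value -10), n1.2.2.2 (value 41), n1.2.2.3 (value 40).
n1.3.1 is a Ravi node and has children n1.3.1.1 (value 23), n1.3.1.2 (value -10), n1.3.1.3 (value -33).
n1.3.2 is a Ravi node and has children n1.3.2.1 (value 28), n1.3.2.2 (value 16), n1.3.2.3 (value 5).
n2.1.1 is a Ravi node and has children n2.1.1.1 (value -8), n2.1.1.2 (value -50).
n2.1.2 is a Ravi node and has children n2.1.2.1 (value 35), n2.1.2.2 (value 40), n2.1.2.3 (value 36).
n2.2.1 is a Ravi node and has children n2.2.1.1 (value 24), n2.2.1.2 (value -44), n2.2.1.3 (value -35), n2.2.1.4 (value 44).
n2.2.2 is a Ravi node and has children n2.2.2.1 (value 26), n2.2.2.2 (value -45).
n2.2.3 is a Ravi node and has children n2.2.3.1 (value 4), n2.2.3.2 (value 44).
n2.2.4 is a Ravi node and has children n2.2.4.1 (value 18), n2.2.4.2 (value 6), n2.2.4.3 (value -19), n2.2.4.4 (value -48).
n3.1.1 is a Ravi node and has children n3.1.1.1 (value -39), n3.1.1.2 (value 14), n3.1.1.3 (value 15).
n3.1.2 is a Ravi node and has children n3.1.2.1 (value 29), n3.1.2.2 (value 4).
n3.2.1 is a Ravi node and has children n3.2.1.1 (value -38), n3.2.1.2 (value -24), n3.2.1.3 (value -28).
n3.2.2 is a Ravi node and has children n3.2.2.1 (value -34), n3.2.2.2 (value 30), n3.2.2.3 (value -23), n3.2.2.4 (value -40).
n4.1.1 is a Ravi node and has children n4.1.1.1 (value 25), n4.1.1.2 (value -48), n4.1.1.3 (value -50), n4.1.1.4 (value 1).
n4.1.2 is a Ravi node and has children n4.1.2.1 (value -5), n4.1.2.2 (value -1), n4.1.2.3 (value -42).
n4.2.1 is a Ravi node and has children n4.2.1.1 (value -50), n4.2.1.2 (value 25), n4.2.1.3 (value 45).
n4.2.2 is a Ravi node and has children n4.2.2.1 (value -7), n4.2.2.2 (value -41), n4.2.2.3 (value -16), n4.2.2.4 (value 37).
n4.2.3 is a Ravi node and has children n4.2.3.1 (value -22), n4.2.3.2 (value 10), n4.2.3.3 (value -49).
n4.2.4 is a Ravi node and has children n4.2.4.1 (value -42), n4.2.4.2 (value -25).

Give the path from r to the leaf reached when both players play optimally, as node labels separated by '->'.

n1.1.1 (Ravi): min(13, 12, -24, 18) = -24
n1.1.2 (Ravi): min(20, -46) = -46
n1.1.3 (Ravi): min(-3, -44, -19) = -44
n1.1 (Zane): max(-24, -46, -44) = -24
n1.2.1 (Ravi): min(-21, -33, -17, -32) = -33
n1.2.2 (Ravi): min(-10, 41, 40) = -10
n1.2 (Zane): max(-33, -10) = -10
n1.3.1 (Ravi): min(23, -10, -33) = -33
n1.3.2 (Ravi): min(28, 16, 5) = 5
n1.3 (Zane): max(-33, 5) = 5
n1 (Ravi): min(-24, -10, 5) = -24
n2.1.1 (Ravi): min(-8, -50) = -50
n2.1.2 (Ravi): min(35, 40, 36) = 35
n2.1 (Zane): max(-50, 35) = 35
n2.2.1 (Ravi): min(24, -44, -35, 44) = -44
n2.2.2 (Ravi): min(26, -45) = -45
n2.2.3 (Ravi): min(4, 44) = 4
n2.2.4 (Ravi): min(18, 6, -19, -48) = -48
n2.2 (Zane): max(-44, -45, 4, -48) = 4
n2 (Ravi): min(35, 4) = 4
n3.1.1 (Ravi): min(-39, 14, 15) = -39
n3.1.2 (Ravi): min(29, 4) = 4
n3.1 (Zane): max(-39, 4) = 4
n3.2.1 (Ravi): min(-38, -24, -28) = -38
n3.2.2 (Ravi): min(-34, 30, -23, -40) = -40
n3.2 (Zane): max(-38, -40) = -38
n3 (Ravi): min(4, -38) = -38
n4.1.1 (Ravi): min(25, -48, -50, 1) = -50
n4.1.2 (Ravi): min(-5, -1, -42) = -42
n4.1 (Zane): max(-50, -42) = -42
n4.2.1 (Ravi): min(-50, 25, 45) = -50
n4.2.2 (Ravi): min(-7, -41, -16, 37) = -41
n4.2.3 (Ravi): min(-22, 10, -49) = -49
n4.2.4 (Ravi): min(-42, -25) = -42
n4.2 (Zane): max(-50, -41, -49, -42) = -41
n4 (Ravi): min(-42, -41) = -42
r (Zane): max(-24, 4, -38, -42) = 4
At r, Zane picks n2 (highest: 4).
At n2, Ravi picks n2.2 (lowest: 4).
At n2.2, Zane picks n2.2.3 (highest: 4).
At n2.2.3, Ravi picks n2.2.3.1 (lowest: 4).
Terminal value 4.

r -> n2 -> n2.2 -> n2.2.3 -> n2.2.3.1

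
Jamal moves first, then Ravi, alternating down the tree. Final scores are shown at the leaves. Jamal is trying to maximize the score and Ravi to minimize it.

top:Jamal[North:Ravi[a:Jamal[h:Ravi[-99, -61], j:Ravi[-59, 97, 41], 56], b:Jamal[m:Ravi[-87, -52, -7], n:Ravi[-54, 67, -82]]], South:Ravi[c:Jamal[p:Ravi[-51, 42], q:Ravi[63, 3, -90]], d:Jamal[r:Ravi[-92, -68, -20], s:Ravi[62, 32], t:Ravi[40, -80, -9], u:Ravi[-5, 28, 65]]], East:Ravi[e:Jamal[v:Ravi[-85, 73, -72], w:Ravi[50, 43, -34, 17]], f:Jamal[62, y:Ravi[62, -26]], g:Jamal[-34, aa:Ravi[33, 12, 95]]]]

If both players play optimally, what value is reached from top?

-34

h (Ravi): min(-99, -61) = -99
j (Ravi): min(-59, 97, 41) = -59
a (Jamal): max(-99, -59, 56) = 56
m (Ravi): min(-87, -52, -7) = -87
n (Ravi): min(-54, 67, -82) = -82
b (Jamal): max(-87, -82) = -82
North (Ravi): min(56, -82) = -82
p (Ravi): min(-51, 42) = -51
q (Ravi): min(63, 3, -90) = -90
c (Jamal): max(-51, -90) = -51
r (Ravi): min(-92, -68, -20) = -92
s (Ravi): min(62, 32) = 32
t (Ravi): min(40, -80, -9) = -80
u (Ravi): min(-5, 28, 65) = -5
d (Jamal): max(-92, 32, -80, -5) = 32
South (Ravi): min(-51, 32) = -51
v (Ravi): min(-85, 73, -72) = -85
w (Ravi): min(50, 43, -34, 17) = -34
e (Jamal): max(-85, -34) = -34
y (Ravi): min(62, -26) = -26
f (Jamal): max(62, -26) = 62
aa (Ravi): min(33, 12, 95) = 12
g (Jamal): max(-34, 12) = 12
East (Ravi): min(-34, 62, 12) = -34
top (Jamal): max(-82, -51, -34) = -34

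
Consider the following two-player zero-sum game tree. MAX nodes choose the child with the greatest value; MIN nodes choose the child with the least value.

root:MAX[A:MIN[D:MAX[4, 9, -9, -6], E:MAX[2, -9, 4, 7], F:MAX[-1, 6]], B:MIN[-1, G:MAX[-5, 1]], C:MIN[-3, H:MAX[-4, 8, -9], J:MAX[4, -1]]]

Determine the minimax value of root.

6

D (MAX): max(4, 9, -9, -6) = 9
E (MAX): max(2, -9, 4, 7) = 7
F (MAX): max(-1, 6) = 6
A (MIN): min(9, 7, 6) = 6
G (MAX): max(-5, 1) = 1
B (MIN): min(-1, 1) = -1
H (MAX): max(-4, 8, -9) = 8
J (MAX): max(4, -1) = 4
C (MIN): min(-3, 8, 4) = -3
root (MAX): max(6, -1, -3) = 6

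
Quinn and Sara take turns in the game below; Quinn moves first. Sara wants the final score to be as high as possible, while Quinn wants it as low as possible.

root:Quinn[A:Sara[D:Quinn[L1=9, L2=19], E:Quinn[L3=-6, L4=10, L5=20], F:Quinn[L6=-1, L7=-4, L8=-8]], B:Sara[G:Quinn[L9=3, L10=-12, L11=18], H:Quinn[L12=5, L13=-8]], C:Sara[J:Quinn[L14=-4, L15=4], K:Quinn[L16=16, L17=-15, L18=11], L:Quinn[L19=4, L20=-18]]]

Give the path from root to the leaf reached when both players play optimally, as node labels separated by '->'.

root -> B -> H -> L13

D (Quinn): min(9, 19) = 9
E (Quinn): min(-6, 10, 20) = -6
F (Quinn): min(-1, -4, -8) = -8
A (Sara): max(9, -6, -8) = 9
G (Quinn): min(3, -12, 18) = -12
H (Quinn): min(5, -8) = -8
B (Sara): max(-12, -8) = -8
J (Quinn): min(-4, 4) = -4
K (Quinn): min(16, -15, 11) = -15
L (Quinn): min(4, -18) = -18
C (Sara): max(-4, -15, -18) = -4
root (Quinn): min(9, -8, -4) = -8
At root, Quinn picks B (lowest: -8).
At B, Sara picks H (highest: -8).
At H, Quinn picks L13 (lowest: -8).
Terminal value -8.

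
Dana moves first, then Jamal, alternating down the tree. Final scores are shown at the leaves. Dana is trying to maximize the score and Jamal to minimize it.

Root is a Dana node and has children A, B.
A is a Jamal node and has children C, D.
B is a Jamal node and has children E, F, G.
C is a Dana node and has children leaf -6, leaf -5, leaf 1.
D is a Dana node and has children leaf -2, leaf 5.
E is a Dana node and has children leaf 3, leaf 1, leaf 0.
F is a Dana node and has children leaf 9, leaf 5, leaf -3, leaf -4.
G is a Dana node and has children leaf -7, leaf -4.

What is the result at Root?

C (Dana): max(-6, -5, 1) = 1
D (Dana): max(-2, 5) = 5
A (Jamal): min(1, 5) = 1
E (Dana): max(3, 1, 0) = 3
F (Dana): max(9, 5, -3, -4) = 9
G (Dana): max(-7, -4) = -4
B (Jamal): min(3, 9, -4) = -4
Root (Dana): max(1, -4) = 1

1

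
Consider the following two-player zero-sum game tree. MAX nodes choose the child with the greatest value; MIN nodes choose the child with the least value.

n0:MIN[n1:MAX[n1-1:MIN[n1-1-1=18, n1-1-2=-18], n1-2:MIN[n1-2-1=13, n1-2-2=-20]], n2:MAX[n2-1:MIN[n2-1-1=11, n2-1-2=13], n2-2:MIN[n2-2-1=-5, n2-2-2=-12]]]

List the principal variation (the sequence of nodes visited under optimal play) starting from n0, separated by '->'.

n0 -> n1 -> n1-1 -> n1-1-2

n1-1 (MIN): min(18, -18) = -18
n1-2 (MIN): min(13, -20) = -20
n1 (MAX): max(-18, -20) = -18
n2-1 (MIN): min(11, 13) = 11
n2-2 (MIN): min(-5, -12) = -12
n2 (MAX): max(11, -12) = 11
n0 (MIN): min(-18, 11) = -18
At n0, MIN picks n1 (lowest: -18).
At n1, MAX picks n1-1 (highest: -18).
At n1-1, MIN picks n1-1-2 (lowest: -18).
Terminal value -18.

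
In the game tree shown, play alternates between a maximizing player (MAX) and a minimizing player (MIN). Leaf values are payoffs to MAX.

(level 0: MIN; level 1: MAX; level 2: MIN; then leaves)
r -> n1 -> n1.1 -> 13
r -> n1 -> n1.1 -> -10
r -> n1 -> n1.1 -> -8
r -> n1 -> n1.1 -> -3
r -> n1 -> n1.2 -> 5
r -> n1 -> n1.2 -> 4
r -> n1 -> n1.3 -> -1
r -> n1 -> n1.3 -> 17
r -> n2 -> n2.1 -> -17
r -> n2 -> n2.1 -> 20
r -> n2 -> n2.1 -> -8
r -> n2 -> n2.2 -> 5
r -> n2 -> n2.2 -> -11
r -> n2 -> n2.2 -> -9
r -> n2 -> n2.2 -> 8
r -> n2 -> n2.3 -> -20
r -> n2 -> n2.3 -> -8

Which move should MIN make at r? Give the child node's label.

n2

n1.1 (MIN): min(13, -10, -8, -3) = -10
n1.2 (MIN): min(5, 4) = 4
n1.3 (MIN): min(-1, 17) = -1
n1 (MAX): max(-10, 4, -1) = 4
n2.1 (MIN): min(-17, 20, -8) = -17
n2.2 (MIN): min(5, -11, -9, 8) = -11
n2.3 (MIN): min(-20, -8) = -20
n2 (MAX): max(-17, -11, -20) = -11
r (MIN): min(4, -11) = -11
MIN at r wants the lowest of {n1=4, n2=-11}, so chooses n2.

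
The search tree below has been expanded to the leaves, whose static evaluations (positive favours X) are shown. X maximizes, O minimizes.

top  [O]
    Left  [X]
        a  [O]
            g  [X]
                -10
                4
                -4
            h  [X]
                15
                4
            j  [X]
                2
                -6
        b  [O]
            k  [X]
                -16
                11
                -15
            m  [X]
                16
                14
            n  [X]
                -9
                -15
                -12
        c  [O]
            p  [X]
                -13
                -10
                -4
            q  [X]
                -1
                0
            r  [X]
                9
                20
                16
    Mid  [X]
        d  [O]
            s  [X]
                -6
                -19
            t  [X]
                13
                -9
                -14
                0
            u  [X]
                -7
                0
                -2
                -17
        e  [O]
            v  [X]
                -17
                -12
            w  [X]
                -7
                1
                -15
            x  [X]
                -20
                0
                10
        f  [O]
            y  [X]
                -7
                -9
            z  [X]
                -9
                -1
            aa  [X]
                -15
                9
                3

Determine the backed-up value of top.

-6

g (X): max(-10, 4, -4) = 4
h (X): max(15, 4) = 15
j (X): max(2, -6) = 2
a (O): min(4, 15, 2) = 2
k (X): max(-16, 11, -15) = 11
m (X): max(16, 14) = 16
n (X): max(-9, -15, -12) = -9
b (O): min(11, 16, -9) = -9
p (X): max(-13, -10, -4) = -4
q (X): max(-1, 0) = 0
r (X): max(9, 20, 16) = 20
c (O): min(-4, 0, 20) = -4
Left (X): max(2, -9, -4) = 2
s (X): max(-6, -19) = -6
t (X): max(13, -9, -14, 0) = 13
u (X): max(-7, 0, -2, -17) = 0
d (O): min(-6, 13, 0) = -6
v (X): max(-17, -12) = -12
w (X): max(-7, 1, -15) = 1
x (X): max(-20, 0, 10) = 10
e (O): min(-12, 1, 10) = -12
y (X): max(-7, -9) = -7
z (X): max(-9, -1) = -1
aa (X): max(-15, 9, 3) = 9
f (O): min(-7, -1, 9) = -7
Mid (X): max(-6, -12, -7) = -6
top (O): min(2, -6) = -6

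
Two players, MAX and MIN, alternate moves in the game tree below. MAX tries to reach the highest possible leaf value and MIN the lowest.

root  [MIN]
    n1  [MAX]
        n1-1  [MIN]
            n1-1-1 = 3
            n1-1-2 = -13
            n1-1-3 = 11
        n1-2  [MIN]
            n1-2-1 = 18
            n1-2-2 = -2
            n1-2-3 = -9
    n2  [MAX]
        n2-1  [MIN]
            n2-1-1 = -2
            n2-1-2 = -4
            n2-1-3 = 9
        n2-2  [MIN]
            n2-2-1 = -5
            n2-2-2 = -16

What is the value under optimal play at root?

-9

n1-1 (MIN): min(3, -13, 11) = -13
n1-2 (MIN): min(18, -2, -9) = -9
n1 (MAX): max(-13, -9) = -9
n2-1 (MIN): min(-2, -4, 9) = -4
n2-2 (MIN): min(-5, -16) = -16
n2 (MAX): max(-4, -16) = -4
root (MIN): min(-9, -4) = -9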